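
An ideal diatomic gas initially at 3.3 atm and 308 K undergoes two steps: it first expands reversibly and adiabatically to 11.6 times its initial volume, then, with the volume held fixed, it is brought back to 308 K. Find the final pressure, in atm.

P₃ ≈ 0.284 atm

For a diatomic ideal gas γ = 7/5.
Adiabatic step (PV^γ = const): P₂ = 3.3×(1/11.6)^(7/5) = 0.1067 atm; T₂ = 308×(1/11.6)^(2/5) = 115.5 K.
Isochoric: P₃ = P₂(T₃/T₂) = 0.1067 × (308/115.5) = 0.2845 atm.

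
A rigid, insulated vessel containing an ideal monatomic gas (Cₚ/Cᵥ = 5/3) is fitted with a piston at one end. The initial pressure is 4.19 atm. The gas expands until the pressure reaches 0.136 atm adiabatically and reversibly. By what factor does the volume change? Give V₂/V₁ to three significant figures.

From PV^γ = const, V₂/V₁ = (P₁/P₂)^(1/γ).
V₂/V₁ = (4.19/0.136)^(3/5) = 7.82.

V₂/V₁ ≈ 7.82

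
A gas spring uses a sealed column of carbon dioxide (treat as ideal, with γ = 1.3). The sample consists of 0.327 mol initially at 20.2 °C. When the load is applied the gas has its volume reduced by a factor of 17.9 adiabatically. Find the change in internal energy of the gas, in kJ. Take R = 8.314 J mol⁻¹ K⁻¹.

ΔU ≈ 3.66 kJ

Adiabatic: T₁V₁^(γ−1) = T₂V₂^(γ−1) ⇒ T₂ = T₁ (V₁/V₂)^(γ−1).
T₁ = 20.2 °C = 293.3 K.
T₂ = 293.3 × 17.9^(0.3) = 697 K.
Q = 0, so ΔU = W_on_gas = nCᵥΔT with Cᵥ = R/(γ−1) = 27.71 J/(mol·K).
ΔU = 0.327 × 27.71 × (697 − 293.3) = 3658 J.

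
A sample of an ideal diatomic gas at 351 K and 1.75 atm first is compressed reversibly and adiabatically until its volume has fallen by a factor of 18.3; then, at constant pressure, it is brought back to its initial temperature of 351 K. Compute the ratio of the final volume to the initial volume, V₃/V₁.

V₃/V₁ ≈ 0.0171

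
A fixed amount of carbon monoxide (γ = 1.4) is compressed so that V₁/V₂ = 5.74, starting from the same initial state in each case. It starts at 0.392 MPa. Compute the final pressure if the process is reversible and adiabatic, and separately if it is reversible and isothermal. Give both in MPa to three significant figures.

adiabatic: 4.53 MPa; isothermal: 2.25 MPa

Isothermal: P₂ = P₁(V₁/V₂) = 0.392×5.74 = 2.25 MPa.
Adiabatic: P₂ = P₁(V₁/V₂)^γ = 0.392×5.74^(1.4) = 4.527 MPa.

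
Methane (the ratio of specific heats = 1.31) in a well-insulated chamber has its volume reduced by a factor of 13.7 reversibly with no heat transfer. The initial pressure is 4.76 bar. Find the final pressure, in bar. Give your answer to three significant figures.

P₂ ≈ 147 bar

Since PV^γ is constant along a reversible adiabat, P₂ = P₁ (V₁/V₂)^γ.
P₂ = 4.76 × 13.7^(1.31) = 146.8 bar.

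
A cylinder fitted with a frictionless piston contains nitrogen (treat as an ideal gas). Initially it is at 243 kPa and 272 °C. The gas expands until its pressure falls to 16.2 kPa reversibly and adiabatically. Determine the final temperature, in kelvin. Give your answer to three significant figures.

T₂ ≈ 251 K

Adiabatic: T₂/T₁ = (P₂/P₁)^((γ−1)/γ).
For a diatomic ideal gas γ = 7/5, so (γ−1)/γ = 2/7.
T₁ = 272 °C = 545.1 K.
T₂ = 545.1 × (16.2/243)^(2/7) = 251.5 K.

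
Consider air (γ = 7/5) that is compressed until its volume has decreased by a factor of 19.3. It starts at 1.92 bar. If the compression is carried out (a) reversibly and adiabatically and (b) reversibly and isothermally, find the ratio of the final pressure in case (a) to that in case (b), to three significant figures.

P_adiabatic / P_isothermal ≈ 3.27

Isothermal: P_b = P₁(V₁/V₂) = 1.92×19.3.
Adiabatic: P_a = P₁(V₁/V₂)^γ = 1.92×19.3^(7/5).
P_a/P_b = (V₁/V₂)^(γ−1) = 19.3^(2/5) = 3.268.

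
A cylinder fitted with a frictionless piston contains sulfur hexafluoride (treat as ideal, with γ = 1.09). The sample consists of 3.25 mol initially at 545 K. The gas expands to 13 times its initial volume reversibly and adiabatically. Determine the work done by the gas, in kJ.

W ≈ 33.7 kJ

Adiabatic: T₁V₁^(γ−1) = T₂V₂^(γ−1) ⇒ T₂ = T₁ (V₁/V₂)^(γ−1).
T₂ = 545 × (1/13)^(0.09) = 432.7 K.
Q = 0, so ΔU = W_on_gas = nCᵥΔT with Cᵥ = R/(γ−1) = 92.38 J/(mol·K).
ΔU = 3.25 × 92.38 × (432.7 − 545) = -33730 J.
Work done by the gas = −ΔU = 33730 J.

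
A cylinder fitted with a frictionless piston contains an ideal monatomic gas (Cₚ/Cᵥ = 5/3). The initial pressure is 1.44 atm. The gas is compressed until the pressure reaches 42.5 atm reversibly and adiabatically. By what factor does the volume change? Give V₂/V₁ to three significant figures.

From PV^γ = const, V₂/V₁ = (P₁/P₂)^(1/γ).
V₂/V₁ = (1.44/42.5)^(3/5) = 0.1312.

V₂/V₁ ≈ 0.131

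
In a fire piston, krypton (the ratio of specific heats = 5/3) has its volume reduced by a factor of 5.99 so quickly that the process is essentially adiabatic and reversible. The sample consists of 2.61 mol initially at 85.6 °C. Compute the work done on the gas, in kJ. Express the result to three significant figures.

For a reversible adiabat TV^(γ−1) is constant, so T₂ = T₁ (V₁/V₂)^(γ−1).
T₁ = 85.6 °C = 358.8 K.
T₂ = 358.8 × 5.99^(2/3) = 1183 K.
Q = 0, so ΔU = W_on_gas = nCᵥΔT with Cᵥ = R/(γ−1) = 12.47 J/(mol·K).
ΔU = 2.61 × 12.47 × (1183 − 358.8) = 26840 J.

W ≈ 26.8 kJ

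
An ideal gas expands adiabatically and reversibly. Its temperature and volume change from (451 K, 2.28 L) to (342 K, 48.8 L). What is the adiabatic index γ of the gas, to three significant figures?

TV^(γ−1) = const ⇒ γ − 1 = ln(T₂/T₁) / ln(V₁/V₂).
γ = 1 + ln(342/451) / ln(2.28/48.8) = 1.09.

γ ≈ 1.09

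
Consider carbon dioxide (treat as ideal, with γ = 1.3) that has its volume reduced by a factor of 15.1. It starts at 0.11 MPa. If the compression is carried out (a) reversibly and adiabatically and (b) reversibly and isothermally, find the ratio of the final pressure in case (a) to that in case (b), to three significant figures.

Isothermal: P_b = P₁(V₁/V₂) = 0.11×15.1.
Adiabatic: P_a = P₁(V₁/V₂)^γ = 0.11×15.1^(1.3).
P_a/P_b = (V₁/V₂)^(γ−1) = 15.1^(0.3) = 2.258.

P_adiabatic / P_isothermal ≈ 2.26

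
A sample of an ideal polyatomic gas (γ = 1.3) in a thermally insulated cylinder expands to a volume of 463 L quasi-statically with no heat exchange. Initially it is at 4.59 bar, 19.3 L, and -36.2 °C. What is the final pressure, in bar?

Since PV^γ is constant along a reversible adiabat, P₂ = P₁ (V₁/V₂)^γ.
P₂ = 4.59 × (19.3/463)^(1.3) = 0.07375 bar.

P₂ ≈ 0.0738 bar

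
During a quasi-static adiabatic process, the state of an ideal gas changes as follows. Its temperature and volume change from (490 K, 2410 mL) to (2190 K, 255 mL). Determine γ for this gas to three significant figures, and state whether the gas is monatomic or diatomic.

γ ≈ 1.67; monatomic

TV^(γ−1) = const ⇒ γ − 1 = ln(T₂/T₁) / ln(V₁/V₂).
γ = 1 + ln(2190/490) / ln(2410/255) = 1.667.
γ ≈ 1.67 is close to 5/3, so the gas is monatomic.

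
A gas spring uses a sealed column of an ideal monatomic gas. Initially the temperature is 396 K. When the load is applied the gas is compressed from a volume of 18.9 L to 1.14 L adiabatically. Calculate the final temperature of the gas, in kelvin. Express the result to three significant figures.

Adiabatic: T₁V₁^(γ−1) = T₂V₂^(γ−1) ⇒ T₂ = T₁ (V₁/V₂)^(γ−1).
For a monatomic ideal gas γ = 5/3, so γ−1 = 2/3.
T₂ = 396 × (18.9/1.14)^(2/3) = 2575 K.

T₂ ≈ 2570 K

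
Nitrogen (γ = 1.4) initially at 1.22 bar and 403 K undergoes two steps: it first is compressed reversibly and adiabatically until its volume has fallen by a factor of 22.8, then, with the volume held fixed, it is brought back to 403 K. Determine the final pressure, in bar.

Adiabatic step (PV^γ = const): P₂ = 1.22×22.8^(1.4) = 97.16 bar; T₂ = 403×22.8^(0.4) = 1408 K.
Isochoric: P₃ = P₂(T₃/T₂) = 97.16 × (403/1408) = 27.82 bar.

P₃ ≈ 27.8 bar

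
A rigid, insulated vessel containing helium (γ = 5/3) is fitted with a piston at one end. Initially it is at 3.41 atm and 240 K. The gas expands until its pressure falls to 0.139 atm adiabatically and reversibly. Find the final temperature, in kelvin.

Along an adiabat T P^((1−γ)/γ) is constant, so T₂ = T₁ (P₂/P₁)^((γ−1)/γ).
T₂ = 240 × (0.139/3.41)^(2/5) = 66.73 K.

T₂ ≈ 66.7 K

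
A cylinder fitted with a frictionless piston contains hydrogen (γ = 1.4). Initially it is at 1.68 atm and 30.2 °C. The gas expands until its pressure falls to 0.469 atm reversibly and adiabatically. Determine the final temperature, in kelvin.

Along an adiabat T P^((1−γ)/γ) is constant, so T₂ = T₁ (P₂/P₁)^((γ−1)/γ).
T₁ = 30.2 °C = 303.3 K.
T₂ = 303.3 × (0.469/1.68)^(0.286) = 210.7 K.

T₂ ≈ 211 K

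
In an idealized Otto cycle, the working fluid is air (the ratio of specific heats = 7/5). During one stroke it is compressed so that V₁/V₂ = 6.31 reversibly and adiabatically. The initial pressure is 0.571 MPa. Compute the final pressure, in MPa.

Since PV^γ is constant along a reversible adiabat, P₂ = P₁ (V₁/V₂)^γ.
P₂ = 0.571 × 6.31^(7/5) = 7.528 MPa.

P₂ ≈ 7.53 MPa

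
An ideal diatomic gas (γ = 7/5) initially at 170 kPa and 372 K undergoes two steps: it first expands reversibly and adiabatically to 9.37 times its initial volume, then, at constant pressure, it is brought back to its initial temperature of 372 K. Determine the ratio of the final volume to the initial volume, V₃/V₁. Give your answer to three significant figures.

V₃/V₁ ≈ 22.9

Adiabatic step: V₂/V₁ = 9.37; T₂ = T₁·(1/9.37)^(2/5) = 152 K.
Isobaric step: V₃/V₂ = T₃/T₂ = 372/152.
V₃/V₁ = (V₂/V₁)(V₃/V₂) = 9.37 × (372/152) = 22.93.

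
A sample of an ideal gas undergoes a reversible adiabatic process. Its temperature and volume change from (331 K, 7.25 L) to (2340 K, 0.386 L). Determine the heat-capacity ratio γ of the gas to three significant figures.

γ ≈ 1.67

TV^(γ−1) = const ⇒ γ − 1 = ln(T₂/T₁) / ln(V₁/V₂).
γ = 1 + ln(2340/331) / ln(7.25/0.386) = 1.667.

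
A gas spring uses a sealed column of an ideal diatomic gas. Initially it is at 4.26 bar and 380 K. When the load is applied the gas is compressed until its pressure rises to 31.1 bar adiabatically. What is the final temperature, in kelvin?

Along an adiabat T P^((1−γ)/γ) is constant, so T₂ = T₁ (P₂/P₁)^((γ−1)/γ).
For a diatomic ideal gas γ = 7/5, so (γ−1)/γ = 2/7.
T₂ = 380 × (31.1/4.26)^(2/7) = 670.6 K.

T₂ ≈ 671 K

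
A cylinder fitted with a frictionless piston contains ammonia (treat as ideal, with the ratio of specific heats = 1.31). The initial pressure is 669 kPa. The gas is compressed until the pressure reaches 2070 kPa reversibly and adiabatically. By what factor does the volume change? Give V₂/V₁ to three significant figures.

From PV^γ = const, V₂/V₁ = (P₁/P₂)^(1/γ).
V₂/V₁ = (669/2070)^(0.763) = 0.4222.

V₂/V₁ ≈ 0.422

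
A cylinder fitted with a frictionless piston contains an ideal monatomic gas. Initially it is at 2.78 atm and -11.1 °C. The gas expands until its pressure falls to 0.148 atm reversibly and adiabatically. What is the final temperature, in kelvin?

Adiabatic: T₂/T₁ = (P₂/P₁)^((γ−1)/γ).
For a monatomic ideal gas γ = 5/3, so (γ−1)/γ = 2/5.
T₁ = -11.1 °C = 262 K.
T₂ = 262 × (0.148/2.78)^(2/5) = 81.07 K.

T₂ ≈ 81.1 K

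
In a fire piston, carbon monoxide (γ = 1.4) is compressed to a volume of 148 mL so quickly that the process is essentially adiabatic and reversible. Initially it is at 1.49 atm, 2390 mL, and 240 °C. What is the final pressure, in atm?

Since PV^γ is constant along a reversible adiabat, P₂ = P₁ (V₁/V₂)^γ.
P₂ = 1.49 × (2390/148)^(1.4) = 73.21 atm.

P₂ ≈ 73.2 atm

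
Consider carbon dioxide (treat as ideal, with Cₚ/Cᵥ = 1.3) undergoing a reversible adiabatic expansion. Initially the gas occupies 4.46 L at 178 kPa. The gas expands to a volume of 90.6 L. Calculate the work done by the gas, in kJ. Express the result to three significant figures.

W ≈ 1.57 kJ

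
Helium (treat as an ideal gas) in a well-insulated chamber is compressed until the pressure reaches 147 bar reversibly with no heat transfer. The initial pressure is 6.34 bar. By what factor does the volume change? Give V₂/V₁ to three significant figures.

V₂/V₁ ≈ 0.152

From PV^γ = const, V₂/V₁ = (P₁/P₂)^(1/γ).
For a monatomic ideal gas γ = 5/3.
V₂/V₁ = (6.34/147)^(3/5) = 0.1517.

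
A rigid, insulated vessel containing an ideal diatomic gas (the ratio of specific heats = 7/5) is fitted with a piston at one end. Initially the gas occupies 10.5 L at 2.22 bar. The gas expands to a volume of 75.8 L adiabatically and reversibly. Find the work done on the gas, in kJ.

P₂ = P₁(V₁/V₂)^γ = 2.22×(10.5/75.8)^(7/5) = 0.1395 bar.
For a reversible adiabat, W_by_gas = (P₁V₁ − P₂V₂)/(γ−1).
W_by = (222000×0.0105 − 13950×0.0758) / (2/5) = 3185 J.
W_on_gas = −W_by = -3185 J.

W ≈ -3.18 kJ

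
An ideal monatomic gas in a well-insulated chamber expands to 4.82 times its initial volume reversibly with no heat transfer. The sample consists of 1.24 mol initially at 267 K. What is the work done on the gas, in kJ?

W ≈ -2.68 kJ

For a reversible adiabat TV^(γ−1) is constant, so T₂ = T₁ (V₁/V₂)^(γ−1).
γ = 5/3 for a monatomic ideal gas, so γ−1 = 2/3.
T₂ = 267 × (1/4.82)^(2/3) = 93.57 K.
Q = 0, so ΔU = W_on_gas = nCᵥΔT with Cᵥ = R/(γ−1) = 12.47 J/(mol·K).
ΔU = 1.24 × 12.47 × (93.57 − 267) = -2682 J.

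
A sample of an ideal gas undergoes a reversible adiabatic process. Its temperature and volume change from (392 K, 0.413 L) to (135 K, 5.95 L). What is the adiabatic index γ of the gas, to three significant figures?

TV^(γ−1) = const ⇒ γ − 1 = ln(T₂/T₁) / ln(V₁/V₂).
γ = 1 + ln(135/392) / ln(0.413/5.95) = 1.4.

γ ≈ 1.40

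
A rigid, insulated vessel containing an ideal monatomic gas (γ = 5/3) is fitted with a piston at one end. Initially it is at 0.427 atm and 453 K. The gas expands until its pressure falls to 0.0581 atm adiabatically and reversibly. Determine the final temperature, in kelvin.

T₂ ≈ 204 K

Adiabatic: T₂/T₁ = (P₂/P₁)^((γ−1)/γ).
T₂ = 453 × (0.0581/0.427)^(2/5) = 204 K.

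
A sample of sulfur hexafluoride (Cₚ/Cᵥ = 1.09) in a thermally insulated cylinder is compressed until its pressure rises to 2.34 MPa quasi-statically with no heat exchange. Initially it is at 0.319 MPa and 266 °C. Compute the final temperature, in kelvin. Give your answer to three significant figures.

T₂ ≈ 636 K

Along an adiabat T P^((1−γ)/γ) is constant, so T₂ = T₁ (P₂/P₁)^((γ−1)/γ).
T₁ = 266 °C = 539.1 K.
T₂ = 539.1 × (2.34/0.319)^(0.0826) = 635.6 K.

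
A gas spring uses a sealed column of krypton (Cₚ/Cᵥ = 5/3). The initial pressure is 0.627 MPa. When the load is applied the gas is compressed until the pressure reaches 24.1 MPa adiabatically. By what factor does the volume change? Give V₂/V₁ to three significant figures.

V₂/V₁ ≈ 0.112

From PV^γ = const, V₂/V₁ = (P₁/P₂)^(1/γ).
V₂/V₁ = (0.627/24.1)^(3/5) = 0.112.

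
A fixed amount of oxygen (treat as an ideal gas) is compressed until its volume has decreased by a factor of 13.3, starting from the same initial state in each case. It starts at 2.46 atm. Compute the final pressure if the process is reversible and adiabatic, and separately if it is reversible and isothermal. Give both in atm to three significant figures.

For a diatomic ideal gas γ = 7/5.
Isothermal: P₂ = P₁(V₁/V₂) = 2.46×13.3 = 32.72 atm.
Adiabatic: P₂ = P₁(V₁/V₂)^γ = 2.46×13.3^(7/5) = 92.11 atm.

adiabatic: 92.1 atm; isothermal: 32.7 atm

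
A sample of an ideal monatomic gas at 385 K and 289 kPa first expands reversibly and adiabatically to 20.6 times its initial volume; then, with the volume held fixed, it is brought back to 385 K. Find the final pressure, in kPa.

P₃ ≈ 14.0 kPa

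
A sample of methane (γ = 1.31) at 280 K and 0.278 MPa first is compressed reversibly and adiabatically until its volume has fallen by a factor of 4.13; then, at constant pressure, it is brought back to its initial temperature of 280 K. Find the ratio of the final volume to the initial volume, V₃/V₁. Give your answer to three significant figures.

Adiabatic step: V₂/V₁ = 0.2421; T₂ = T₁·4.13^(0.31) = 434.6 K.
Isobaric step: V₃/V₂ = T₃/T₂ = 280/434.6.
V₃/V₁ = (V₂/V₁)(V₃/V₂) = 0.2421 × (280/434.6) = 0.156.

V₃/V₁ ≈ 0.156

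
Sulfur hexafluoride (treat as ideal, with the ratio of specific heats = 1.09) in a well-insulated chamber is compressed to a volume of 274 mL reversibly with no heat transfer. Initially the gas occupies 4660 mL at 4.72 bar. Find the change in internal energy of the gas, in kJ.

P₂ = P₁(V₁/V₂)^γ = 4.72×(4660/274)^(1.09) = 103.6 bar.
For a reversible adiabat, W_by_gas = (P₁V₁ − P₂V₂)/(γ−1).
W_by = (472000×0.00466 − 1.036×10^7×0.000274) / (0.09) = -7100 J.
Q = 0 ⇒ ΔU = −W_by = 7100 J.

ΔU ≈ 7.10 kJ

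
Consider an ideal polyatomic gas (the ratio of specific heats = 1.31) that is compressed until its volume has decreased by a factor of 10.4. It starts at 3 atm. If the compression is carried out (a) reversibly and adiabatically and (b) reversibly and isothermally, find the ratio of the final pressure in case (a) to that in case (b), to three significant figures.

P_adiabatic / P_isothermal ≈ 2.07

Isothermal: P_b = P₁(V₁/V₂) = 3×10.4.
Adiabatic: P_a = P₁(V₁/V₂)^γ = 3×10.4^(1.31).
P_a/P_b = (V₁/V₂)^(γ−1) = 10.4^(0.31) = 2.067.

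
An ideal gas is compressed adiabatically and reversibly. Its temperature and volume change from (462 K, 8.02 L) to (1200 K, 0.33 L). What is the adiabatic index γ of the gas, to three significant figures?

TV^(γ−1) = const ⇒ γ − 1 = ln(T₂/T₁) / ln(V₁/V₂).
γ = 1 + ln(1200/462) / ln(8.02/0.33) = 1.299.

γ ≈ 1.30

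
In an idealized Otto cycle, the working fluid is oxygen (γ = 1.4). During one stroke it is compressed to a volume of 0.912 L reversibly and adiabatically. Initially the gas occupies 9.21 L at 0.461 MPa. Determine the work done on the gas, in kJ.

W ≈ 16.2 kJ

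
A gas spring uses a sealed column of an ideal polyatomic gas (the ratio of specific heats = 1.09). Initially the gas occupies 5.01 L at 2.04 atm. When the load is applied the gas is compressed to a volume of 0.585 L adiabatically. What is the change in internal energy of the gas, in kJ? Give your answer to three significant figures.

ΔU ≈ 2.45 kJ

P₂ = P₁(V₁/V₂)^γ = 2.04×(5.01/0.585)^(1.09) = 21.2 atm.
For a reversible adiabat, W_by_gas = (P₁V₁ − P₂V₂)/(γ−1).
W_by = (206700×0.00501 − 2.148×10^6×0.000585) / (0.09) = -2453 J.
Q = 0 ⇒ ΔU = −W_by = 2453 J.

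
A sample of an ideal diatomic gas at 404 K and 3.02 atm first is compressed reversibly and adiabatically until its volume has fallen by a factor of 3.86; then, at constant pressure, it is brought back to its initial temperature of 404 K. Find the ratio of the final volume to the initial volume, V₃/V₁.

For a diatomic ideal gas γ = 7/5.
Adiabatic step: V₂/V₁ = 0.2591; T₂ = T₁·3.86^(2/5) = 693.5 K.
Isobaric step: V₃/V₂ = T₃/T₂ = 404/693.5.
V₃/V₁ = (V₂/V₁)(V₃/V₂) = 0.2591 × (404/693.5) = 0.1509.

V₃/V₁ ≈ 0.151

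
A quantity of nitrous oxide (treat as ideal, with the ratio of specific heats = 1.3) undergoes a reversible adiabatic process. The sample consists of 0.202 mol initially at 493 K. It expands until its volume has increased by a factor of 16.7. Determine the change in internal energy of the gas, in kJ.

ΔU ≈ -1.57 kJ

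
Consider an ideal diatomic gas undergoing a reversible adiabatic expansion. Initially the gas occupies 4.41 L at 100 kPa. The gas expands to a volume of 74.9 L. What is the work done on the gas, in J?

γ = 7/5 for a diatomic ideal gas.
P₂ = P₁(V₁/V₂)^γ = 100×(4.41/74.9)^(7/5) = 1.896 kPa.
For a reversible adiabat, W_by_gas = (P₁V₁ − P₂V₂)/(γ−1).
W_by = (100000×0.00441 − 1896×0.0749) / (2/5) = 747.4 J.
W_on_gas = −W_by = -747.4 J.

W ≈ -747 J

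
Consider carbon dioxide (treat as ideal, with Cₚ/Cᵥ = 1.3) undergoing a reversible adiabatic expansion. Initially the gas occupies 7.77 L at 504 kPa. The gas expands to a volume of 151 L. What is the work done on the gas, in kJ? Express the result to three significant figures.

P₂ = P₁(V₁/V₂)^γ = 504×(7.77/151)^(1.3) = 10.65 kPa.
For a reversible adiabat, W_by_gas = (P₁V₁ − P₂V₂)/(γ−1).
W_by = (504000×0.00777 − 10650×0.151) / (0.3) = 7694 J.
W_on_gas = −W_by = -7694 J.

W ≈ -7.69 kJ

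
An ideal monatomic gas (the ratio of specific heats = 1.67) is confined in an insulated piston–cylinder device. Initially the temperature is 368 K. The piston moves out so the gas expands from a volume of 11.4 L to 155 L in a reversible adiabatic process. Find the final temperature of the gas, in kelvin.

T₂ ≈ 64.0 K

Adiabatic: T₁V₁^(γ−1) = T₂V₂^(γ−1) ⇒ T₂ = T₁ (V₁/V₂)^(γ−1).
T₂ = 368 × (11.4/155)^(0.67) = 64.04 K.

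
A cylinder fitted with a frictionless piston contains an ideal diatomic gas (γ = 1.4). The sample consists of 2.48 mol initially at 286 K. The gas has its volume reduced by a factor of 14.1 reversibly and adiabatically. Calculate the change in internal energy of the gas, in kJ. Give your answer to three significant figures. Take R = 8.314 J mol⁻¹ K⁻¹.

Adiabatic: T₁V₁^(γ−1) = T₂V₂^(γ−1) ⇒ T₂ = T₁ (V₁/V₂)^(γ−1).
T₂ = 286 × 14.1^(0.4) = 824.2 K.
Q = 0, so ΔU = W_on_gas = nCᵥΔT with Cᵥ = R/(γ−1) = 20.79 J/(mol·K).
ΔU = 2.48 × 20.79 × (824.2 − 286) = 27740 J.

ΔU ≈ 27.7 kJ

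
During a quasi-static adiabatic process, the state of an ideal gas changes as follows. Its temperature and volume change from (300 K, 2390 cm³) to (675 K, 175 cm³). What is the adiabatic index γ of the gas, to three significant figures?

TV^(γ−1) = const ⇒ γ − 1 = ln(T₂/T₁) / ln(V₁/V₂).
γ = 1 + ln(675/300) / ln(2390/175) = 1.31.

γ ≈ 1.31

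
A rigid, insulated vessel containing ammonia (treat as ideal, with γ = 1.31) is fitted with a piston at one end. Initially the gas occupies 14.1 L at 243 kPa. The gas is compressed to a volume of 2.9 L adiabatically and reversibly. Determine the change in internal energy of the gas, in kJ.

P₂ = P₁(V₁/V₂)^γ = 243×(14.1/2.9)^(1.31) = 1929 kPa.
For a reversible adiabat, W_by_gas = (P₁V₁ − P₂V₂)/(γ−1).
W_by = (243000×0.0141 − 1.929×10^6×0.0029) / (0.31) = -6993 J.
Q = 0 ⇒ ΔU = −W_by = 6993 J.

ΔU ≈ 6.99 kJ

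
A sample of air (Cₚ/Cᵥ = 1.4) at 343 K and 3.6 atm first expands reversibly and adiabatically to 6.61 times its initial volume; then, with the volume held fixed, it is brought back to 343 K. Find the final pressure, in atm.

Adiabatic step (PV^γ = const): P₂ = 3.6×(1/6.61)^(1.4) = 0.2559 atm; T₂ = 343×(1/6.61)^(0.4) = 161.1 K.
Isochoric: P₃ = P₂(T₃/T₂) = 0.2559 × (343/161.1) = 0.5446 atm.

P₃ ≈ 0.545 atm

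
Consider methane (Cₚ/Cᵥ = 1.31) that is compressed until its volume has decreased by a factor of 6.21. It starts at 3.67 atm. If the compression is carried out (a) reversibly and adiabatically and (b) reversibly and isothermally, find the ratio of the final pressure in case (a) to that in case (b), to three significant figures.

Isothermal: P_b = P₁(V₁/V₂) = 3.67×6.21.
Adiabatic: P_a = P₁(V₁/V₂)^γ = 3.67×6.21^(1.31).
P_a/P_b = (V₁/V₂)^(γ−1) = 6.21^(0.31) = 1.761.

P_adiabatic / P_isothermal ≈ 1.76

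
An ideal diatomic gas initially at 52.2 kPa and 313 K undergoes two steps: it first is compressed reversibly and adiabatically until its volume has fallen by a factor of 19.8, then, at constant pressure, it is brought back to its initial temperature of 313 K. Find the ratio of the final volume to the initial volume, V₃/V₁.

For a diatomic ideal gas γ = 7/5.
Adiabatic step: V₂/V₁ = 0.05051; T₂ = T₁·19.8^(2/5) = 1033 K.
Isobaric step: V₃/V₂ = T₃/T₂ = 313/1033.
V₃/V₁ = (V₂/V₁)(V₃/V₂) = 0.05051 × (313/1033) = 0.0153.

V₃/V₁ ≈ 0.0153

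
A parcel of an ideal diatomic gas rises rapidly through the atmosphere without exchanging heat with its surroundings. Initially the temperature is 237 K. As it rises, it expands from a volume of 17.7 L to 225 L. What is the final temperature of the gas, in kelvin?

For a reversible adiabat TV^(γ−1) is constant, so T₂ = T₁ (V₁/V₂)^(γ−1).
For a diatomic ideal gas γ = 7/5, so γ−1 = 2/5.
T₂ = 237 × (17.7/225)^(2/5) = 85.72 K.

T₂ ≈ 85.7 K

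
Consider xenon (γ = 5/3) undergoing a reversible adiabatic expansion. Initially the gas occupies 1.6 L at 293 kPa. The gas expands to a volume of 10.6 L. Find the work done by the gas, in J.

P₂ = P₁(V₁/V₂)^γ = 293×(1.6/10.6)^(5/3) = 12.54 kPa.
For a reversible adiabat, W_by_gas = (P₁V₁ − P₂V₂)/(γ−1).
W_by = (293000×0.0016 − 12540×0.0106) / (2/3) = 503.8 J.

W ≈ 504 J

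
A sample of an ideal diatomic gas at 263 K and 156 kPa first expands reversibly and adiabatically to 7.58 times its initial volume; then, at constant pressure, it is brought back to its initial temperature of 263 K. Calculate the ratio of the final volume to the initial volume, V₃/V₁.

For a diatomic ideal gas γ = 7/5.
Adiabatic step: V₂/V₁ = 7.58; T₂ = T₁·(1/7.58)^(2/5) = 117 K.
Isobaric step: V₃/V₂ = T₃/T₂ = 263/117.
V₃/V₁ = (V₂/V₁)(V₃/V₂) = 7.58 × (263/117) = 17.04.

V₃/V₁ ≈ 17.0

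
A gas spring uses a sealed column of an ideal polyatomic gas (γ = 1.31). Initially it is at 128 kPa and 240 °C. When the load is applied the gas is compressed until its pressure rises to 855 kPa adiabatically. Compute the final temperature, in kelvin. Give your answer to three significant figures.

Along an adiabat T P^((1−γ)/γ) is constant, so T₂ = T₁ (P₂/P₁)^((γ−1)/γ).
T₁ = 240 °C = 513.1 K.
T₂ = 513.1 × (855/128)^(0.237) = 804.3 K.

T₂ ≈ 804 K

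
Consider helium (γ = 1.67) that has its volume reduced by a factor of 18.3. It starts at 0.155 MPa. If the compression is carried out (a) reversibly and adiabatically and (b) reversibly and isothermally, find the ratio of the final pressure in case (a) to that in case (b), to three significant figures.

Isothermal: P_b = P₁(V₁/V₂) = 0.155×18.3.
Adiabatic: P_a = P₁(V₁/V₂)^γ = 0.155×18.3^(1.67).
P_a/P_b = (V₁/V₂)^(γ−1) = 18.3^(0.67) = 7.012.

P_adiabatic / P_isothermal ≈ 7.01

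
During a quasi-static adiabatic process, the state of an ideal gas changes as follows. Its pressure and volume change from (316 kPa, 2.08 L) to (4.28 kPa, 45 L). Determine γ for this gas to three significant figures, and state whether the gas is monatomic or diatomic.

PV^γ = const ⇒ γ = ln(P₂/P₁) / ln(V₁/V₂).
γ = ln(4.28/316) / ln(2.08/45) = 1.399.
γ ≈ 1.40 is close to 7/5, so the gas is diatomic.

γ ≈ 1.40; diatomic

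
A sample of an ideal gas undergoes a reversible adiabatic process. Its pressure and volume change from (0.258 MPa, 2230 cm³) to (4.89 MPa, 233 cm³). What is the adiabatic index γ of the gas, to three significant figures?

γ ≈ 1.30

PV^γ = const ⇒ γ = ln(P₂/P₁) / ln(V₁/V₂).
γ = ln(4.89/0.258) / ln(2230/233) = 1.303.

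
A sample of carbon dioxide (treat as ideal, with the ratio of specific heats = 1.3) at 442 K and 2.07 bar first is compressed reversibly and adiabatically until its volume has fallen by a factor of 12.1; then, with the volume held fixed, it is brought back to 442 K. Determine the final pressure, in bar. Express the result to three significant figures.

Adiabatic step (PV^γ = const): P₂ = 2.07×12.1^(1.3) = 52.92 bar; T₂ = 442×12.1^(0.3) = 933.8 K.
Isochoric: P₃ = P₂(T₃/T₂) = 52.92 × (442/933.8) = 25.05 bar.

P₃ ≈ 25.0 bar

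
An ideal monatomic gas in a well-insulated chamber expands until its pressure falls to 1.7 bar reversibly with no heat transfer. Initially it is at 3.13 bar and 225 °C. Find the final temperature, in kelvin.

Adiabatic: T₂/T₁ = (P₂/P₁)^((γ−1)/γ).
For a monatomic ideal gas γ = 5/3, so (γ−1)/γ = 2/5.
T₁ = 225 °C = 498.1 K.
T₂ = 498.1 × (1.7/3.13)^(2/5) = 390.2 K.

T₂ ≈ 390 K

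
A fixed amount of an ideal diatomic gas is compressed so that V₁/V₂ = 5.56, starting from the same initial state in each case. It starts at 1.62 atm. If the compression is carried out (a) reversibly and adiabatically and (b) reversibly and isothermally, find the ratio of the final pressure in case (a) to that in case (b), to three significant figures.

For a diatomic ideal gas γ = 7/5.
Isothermal: P_b = P₁(V₁/V₂) = 1.62×5.56.
Adiabatic: P_a = P₁(V₁/V₂)^γ = 1.62×5.56^(7/5).
P_a/P_b = (V₁/V₂)^(γ−1) = 5.56^(2/5) = 1.986.

P_adiabatic / P_isothermal ≈ 1.99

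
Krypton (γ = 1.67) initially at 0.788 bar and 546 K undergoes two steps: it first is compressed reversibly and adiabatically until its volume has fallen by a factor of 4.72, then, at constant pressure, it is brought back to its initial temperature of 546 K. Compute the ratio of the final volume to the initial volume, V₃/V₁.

V₃/V₁ ≈ 0.0749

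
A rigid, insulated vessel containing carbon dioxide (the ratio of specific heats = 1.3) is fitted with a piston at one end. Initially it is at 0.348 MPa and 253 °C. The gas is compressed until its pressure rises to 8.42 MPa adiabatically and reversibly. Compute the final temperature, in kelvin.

T₂ ≈ 1100 K

Adiabatic: T₂/T₁ = (P₂/P₁)^((γ−1)/γ).
T₁ = 253 °C = 526.1 K.
T₂ = 526.1 × (8.42/0.348)^(0.231) = 1098 K.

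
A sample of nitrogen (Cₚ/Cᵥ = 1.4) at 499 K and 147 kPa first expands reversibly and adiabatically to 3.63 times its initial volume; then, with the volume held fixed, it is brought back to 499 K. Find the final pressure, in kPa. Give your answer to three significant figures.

P₃ ≈ 40.5 kPa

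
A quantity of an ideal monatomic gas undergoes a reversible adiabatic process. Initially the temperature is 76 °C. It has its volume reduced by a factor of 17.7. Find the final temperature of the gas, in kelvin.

Adiabatic: T₁V₁^(γ−1) = T₂V₂^(γ−1) ⇒ T₂ = T₁ (V₁/V₂)^(γ−1).
For a monatomic ideal gas γ = 5/3, so γ−1 = 2/3.
T₁ = 76 °C = 349.1 K.
T₂ = 349.1 × 17.7^(2/3) = 2371 K.

T₂ ≈ 2370 K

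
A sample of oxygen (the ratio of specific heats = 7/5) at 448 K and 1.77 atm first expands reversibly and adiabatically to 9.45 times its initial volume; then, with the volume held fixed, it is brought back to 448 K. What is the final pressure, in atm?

P₃ ≈ 0.187 atm

Adiabatic step (PV^γ = const): P₂ = 1.77×(1/9.45)^(7/5) = 0.07627 atm; T₂ = 448×(1/9.45)^(2/5) = 182.4 K.
Isochoric: P₃ = P₂(T₃/T₂) = 0.07627 × (448/182.4) = 0.1873 atm.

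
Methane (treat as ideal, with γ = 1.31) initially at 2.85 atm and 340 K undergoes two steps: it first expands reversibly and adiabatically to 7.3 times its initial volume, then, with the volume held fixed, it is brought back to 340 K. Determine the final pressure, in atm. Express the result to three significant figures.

P₃ ≈ 0.390 atm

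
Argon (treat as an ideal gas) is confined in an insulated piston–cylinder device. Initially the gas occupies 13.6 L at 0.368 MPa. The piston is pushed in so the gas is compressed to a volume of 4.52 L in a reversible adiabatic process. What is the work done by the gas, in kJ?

W ≈ -8.14 kJ

γ = 5/3 for a monatomic ideal gas.
P₂ = P₁(V₁/V₂)^γ = 0.368×(13.6/4.52)^(5/3) = 2.308 MPa.
For a reversible adiabat, W_by_gas = (P₁V₁ − P₂V₂)/(γ−1).
W_by = (368000×0.0136 − 2.308×10^6×0.00452) / (2/3) = -8139 J.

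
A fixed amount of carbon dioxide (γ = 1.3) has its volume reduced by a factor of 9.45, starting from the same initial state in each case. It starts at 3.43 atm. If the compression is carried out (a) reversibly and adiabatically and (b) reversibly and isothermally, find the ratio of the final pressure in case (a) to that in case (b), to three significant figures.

P_adiabatic / P_isothermal ≈ 1.96

Isothermal: P_b = P₁(V₁/V₂) = 3.43×9.45.
Adiabatic: P_a = P₁(V₁/V₂)^γ = 3.43×9.45^(1.3).
P_a/P_b = (V₁/V₂)^(γ−1) = 9.45^(0.3) = 1.962.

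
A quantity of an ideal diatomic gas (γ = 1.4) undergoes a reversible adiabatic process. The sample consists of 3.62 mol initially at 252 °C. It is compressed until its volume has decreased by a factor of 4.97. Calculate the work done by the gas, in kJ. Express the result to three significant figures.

Adiabatic: T₁V₁^(γ−1) = T₂V₂^(γ−1) ⇒ T₂ = T₁ (V₁/V₂)^(γ−1).
T₁ = 252 °C = 525.1 K.
T₂ = 525.1 × 4.97^(0.4) = 997.3 K.
Q = 0, so ΔU = W_on_gas = nCᵥΔT with Cᵥ = R/(γ−1) = 20.79 J/(mol·K).
ΔU = 3.62 × 20.79 × (997.3 − 525.1) = 35530 J.
Work done by the gas = −ΔU = -35530 J.

W ≈ -35.5 kJ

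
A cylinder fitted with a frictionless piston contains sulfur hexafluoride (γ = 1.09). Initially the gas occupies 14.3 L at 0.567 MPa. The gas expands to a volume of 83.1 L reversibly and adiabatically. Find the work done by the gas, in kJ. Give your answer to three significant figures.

P₂ = P₁(V₁/V₂)^γ = 0.567×(14.3/83.1)^(1.09) = 0.08328 MPa.
For a reversible adiabat, W_by_gas = (P₁V₁ − P₂V₂)/(γ−1).
W_by = (567000×0.0143 − 83280×0.0831) / (0.09) = 13200 J.

W ≈ 13.2 kJ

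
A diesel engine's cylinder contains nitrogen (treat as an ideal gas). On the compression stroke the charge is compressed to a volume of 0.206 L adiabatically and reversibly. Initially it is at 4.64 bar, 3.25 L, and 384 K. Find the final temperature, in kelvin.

T₂ ≈ 1160 K

Adiabatic: T₁V₁^(γ−1) = T₂V₂^(γ−1) ⇒ T₂ = T₁ (V₁/V₂)^(γ−1).
γ = 7/5 for a diatomic ideal gas.
T₂ = 384 × (3.25/0.206)^(2/5) = 1158 K.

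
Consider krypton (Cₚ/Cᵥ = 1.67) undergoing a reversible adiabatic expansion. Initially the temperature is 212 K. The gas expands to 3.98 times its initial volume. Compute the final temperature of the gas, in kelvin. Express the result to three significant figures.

T₂ ≈ 84.0 K

Adiabatic: T₁V₁^(γ−1) = T₂V₂^(γ−1) ⇒ T₂ = T₁ (V₁/V₂)^(γ−1).
T₂ = 212 × (1/3.98)^(0.67) = 84.03 K.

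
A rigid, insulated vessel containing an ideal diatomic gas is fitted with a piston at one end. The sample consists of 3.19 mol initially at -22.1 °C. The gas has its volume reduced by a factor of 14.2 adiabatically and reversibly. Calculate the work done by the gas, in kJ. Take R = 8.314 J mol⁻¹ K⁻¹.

W ≈ -31.5 kJ

Adiabatic: T₁V₁^(γ−1) = T₂V₂^(γ−1) ⇒ T₂ = T₁ (V₁/V₂)^(γ−1).
γ = 7/5 for a diatomic ideal gas, so γ−1 = 2/5.
T₁ = -22.1 °C = 251 K.
T₂ = 251 × 14.2^(2/5) = 725.6 K.
Q = 0, so ΔU = W_on_gas = nCᵥΔT with Cᵥ = R/(γ−1) = 20.79 J/(mol·K).
ΔU = 3.19 × 20.79 × (725.6 − 251) = 31460 J.
Work done by the gas = −ΔU = -31460 J.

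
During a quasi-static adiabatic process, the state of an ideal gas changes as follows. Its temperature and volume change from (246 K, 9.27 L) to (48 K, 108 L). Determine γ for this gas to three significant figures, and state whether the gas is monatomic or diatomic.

γ ≈ 1.67; monatomic

TV^(γ−1) = const ⇒ γ − 1 = ln(T₂/T₁) / ln(V₁/V₂).
γ = 1 + ln(48/246) / ln(9.27/108) = 1.666.
γ ≈ 1.67 is close to 5/3, so the gas is monatomic.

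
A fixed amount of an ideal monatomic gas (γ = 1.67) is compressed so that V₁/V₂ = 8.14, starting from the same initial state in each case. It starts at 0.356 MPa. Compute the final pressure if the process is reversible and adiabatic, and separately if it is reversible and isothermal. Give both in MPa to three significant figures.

Isothermal: P₂ = P₁(V₁/V₂) = 0.356×8.14 = 2.898 MPa.
Adiabatic: P₂ = P₁(V₁/V₂)^γ = 0.356×8.14^(1.67) = 11.81 MPa.

adiabatic: 11.8 MPa; isothermal: 2.90 MPa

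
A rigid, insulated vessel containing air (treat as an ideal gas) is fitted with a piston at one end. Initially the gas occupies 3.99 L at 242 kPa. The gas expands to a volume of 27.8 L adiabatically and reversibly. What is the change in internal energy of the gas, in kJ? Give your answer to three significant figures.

γ = 7/5 for a diatomic ideal gas.
P₂ = P₁(V₁/V₂)^γ = 242×(3.99/27.8)^(7/5) = 15.98 kPa.
For a reversible adiabat, W_by_gas = (P₁V₁ − P₂V₂)/(γ−1).
W_by = (242000×0.00399 − 15980×0.0278) / (2/5) = 1303 J.
Q = 0 ⇒ ΔU = −W_by = -1303 J.

ΔU ≈ -1.30 kJ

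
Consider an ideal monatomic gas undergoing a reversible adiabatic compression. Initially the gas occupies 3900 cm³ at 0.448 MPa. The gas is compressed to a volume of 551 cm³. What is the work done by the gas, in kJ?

W ≈ -7.04 kJ

γ = 5/3 for a monatomic ideal gas.
P₂ = P₁(V₁/V₂)^γ = 0.448×(3900/551)^(5/3) = 11.69 MPa.
For a reversible adiabat, W_by_gas = (P₁V₁ − P₂V₂)/(γ−1).
W_by = (448000×0.0039 − 1.169×10^7×0.000551) / (2/3) = -7041 J.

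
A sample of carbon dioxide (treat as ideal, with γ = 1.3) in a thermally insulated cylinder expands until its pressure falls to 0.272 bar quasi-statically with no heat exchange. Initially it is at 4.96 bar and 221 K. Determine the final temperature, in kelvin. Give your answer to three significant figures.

Adiabatic: T₂/T₁ = (P₂/P₁)^((γ−1)/γ).
T₂ = 221 × (0.272/4.96)^(0.231) = 113.1 K.

T₂ ≈ 113 K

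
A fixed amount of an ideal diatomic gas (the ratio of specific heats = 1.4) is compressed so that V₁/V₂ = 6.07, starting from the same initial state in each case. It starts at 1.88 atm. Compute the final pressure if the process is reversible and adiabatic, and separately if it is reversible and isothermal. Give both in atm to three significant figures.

Isothermal: P₂ = P₁(V₁/V₂) = 1.88×6.07 = 11.41 atm.
Adiabatic: P₂ = P₁(V₁/V₂)^γ = 1.88×6.07^(1.4) = 23.48 atm.

adiabatic: 23.5 atm; isothermal: 11.4 atm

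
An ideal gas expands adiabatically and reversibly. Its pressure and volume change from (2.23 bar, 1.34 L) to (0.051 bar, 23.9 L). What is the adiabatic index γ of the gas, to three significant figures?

PV^γ = const ⇒ γ = ln(P₂/P₁) / ln(V₁/V₂).
γ = ln(0.051/2.23) / ln(1.34/23.9) = 1.311.

γ ≈ 1.31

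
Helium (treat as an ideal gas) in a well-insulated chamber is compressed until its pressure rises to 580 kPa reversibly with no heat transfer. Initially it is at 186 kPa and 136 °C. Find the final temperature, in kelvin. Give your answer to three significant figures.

Along an adiabat T P^((1−γ)/γ) is constant, so T₂ = T₁ (P₂/P₁)^((γ−1)/γ).
For a monatomic ideal gas γ = 5/3, so (γ−1)/γ = 2/5.
T₁ = 136 °C = 409.1 K.
T₂ = 409.1 × (580/186)^(2/5) = 644.8 K.

T₂ ≈ 645 K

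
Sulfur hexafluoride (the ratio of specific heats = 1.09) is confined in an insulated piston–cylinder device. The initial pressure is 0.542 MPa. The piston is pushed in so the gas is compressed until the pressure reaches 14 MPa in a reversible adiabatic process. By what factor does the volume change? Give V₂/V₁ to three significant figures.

V₂/V₁ ≈ 0.0506

From PV^γ = const, V₂/V₁ = (P₁/P₂)^(1/γ).
V₂/V₁ = (0.542/14)^(0.917) = 0.05064.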